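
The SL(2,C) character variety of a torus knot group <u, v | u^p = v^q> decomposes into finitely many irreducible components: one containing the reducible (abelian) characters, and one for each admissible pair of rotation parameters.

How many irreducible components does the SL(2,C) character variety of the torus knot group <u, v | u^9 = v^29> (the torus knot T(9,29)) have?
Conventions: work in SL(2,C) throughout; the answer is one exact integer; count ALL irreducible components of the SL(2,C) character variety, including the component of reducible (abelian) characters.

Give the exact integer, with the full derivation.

113

For T(9,29): irreducibility forces the central element u^9 = v^29 to one of +I, -I.
On an irreducible component, tr(u) is locked at 2*cos(pi*alpha/9) for some alpha in 1..8, and tr(v) at 2*cos(pi*beta/29) for some beta in 1..28.
u^9 = (-1)^alpha I and v^29 = (-1)^beta I must agree, so alpha and beta have equal parity.
Enumerate parity-matched pairs: 4*14 odd-odd plus 4*14 even-even gives 112.
That is 112 components of irreducible characters, and with the reducible (abelian) component the total is 113.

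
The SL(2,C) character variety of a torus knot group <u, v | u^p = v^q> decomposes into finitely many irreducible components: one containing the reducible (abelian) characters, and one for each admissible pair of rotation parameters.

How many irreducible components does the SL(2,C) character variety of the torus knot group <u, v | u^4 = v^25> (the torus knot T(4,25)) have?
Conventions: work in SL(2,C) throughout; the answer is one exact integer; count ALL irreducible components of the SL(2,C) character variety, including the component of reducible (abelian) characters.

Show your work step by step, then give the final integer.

In the torus knot group T(4,25), u^4 = v^25 is central, so an irreducible representation sends it to +I or -I (Schur).
On an irreducible component, tr(u) is locked at 2*cos(pi*alpha/4) for some alpha in 1..3, and tr(v) at 2*cos(pi*beta/25) for some beta in 1..24.
The two central values (-1)^alpha I and (-1)^beta I must be the same matrix, so alpha and beta share a parity.
Enumerate parity-matched pairs: 2*12 odd-odd plus 1*12 even-even gives 36.
That is 36 components of irreducible characters, and with the reducible (abelian) component the total is 37.

37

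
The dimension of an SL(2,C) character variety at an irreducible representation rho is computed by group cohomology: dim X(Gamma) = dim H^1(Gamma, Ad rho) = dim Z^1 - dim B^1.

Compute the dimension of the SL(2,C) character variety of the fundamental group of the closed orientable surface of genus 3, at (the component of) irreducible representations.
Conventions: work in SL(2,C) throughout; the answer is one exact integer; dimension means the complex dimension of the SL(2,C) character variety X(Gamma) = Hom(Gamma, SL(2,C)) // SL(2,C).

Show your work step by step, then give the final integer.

pi_1 of the closed genus-3 surface has 6 generators bound by the single product-of-commutators relator.
Before the relator condition, cocycle space has dim 3*6 = 18.
At an irreducible rho, H^2 = coker(d_2) vanishes (Poincare duality: H^2 is dual to H^0 = invariants = 0), so d_2 is surjective onto sl_2 and dim Z^1 = 18 - 3 = 15.
dim B^1 = 3 (coboundaries, injective at irreducible rho).
dim H^1 = 15 - 3 = 12 = dim X.

12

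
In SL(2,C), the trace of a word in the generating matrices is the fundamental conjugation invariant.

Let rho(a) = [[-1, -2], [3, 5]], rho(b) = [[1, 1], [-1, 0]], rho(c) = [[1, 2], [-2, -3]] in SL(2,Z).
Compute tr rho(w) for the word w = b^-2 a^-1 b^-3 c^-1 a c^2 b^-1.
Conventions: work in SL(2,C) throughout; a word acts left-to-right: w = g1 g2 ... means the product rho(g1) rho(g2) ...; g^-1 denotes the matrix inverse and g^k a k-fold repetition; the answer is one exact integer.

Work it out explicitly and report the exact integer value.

-10

rho(b^-1) = [[0, -1], [1, 1]]
... * rho(b^-1) = [[0, -1], [1, 1]]  ->  [[-1, -1], [1, 0]]
... * rho(a^-1) = [[5, 2], [-3, -1]]  ->  [[-2, -1], [5, 2]]
... * rho(b^-1) = [[0, -1], [1, 1]]  ->  [[-1, 1], [2, -3]]
... * rho(b^-1) = [[0, -1], [1, 1]]  ->  [[1, 2], [-3, -5]]
... * rho(b^-1) = [[0, -1], [1, 1]]  ->  [[2, 1], [-5, -2]]
... * rho(c^-1) = [[-3, -2], [2, 1]]  ->  [[-4, -3], [11, 8]]
... * rho(a) = [[-1, -2], [3, 5]]  ->  [[-5, -7], [13, 18]]
... * rho(c) = [[1, 2], [-2, -3]]  ->  [[9, 11], [-23, -28]]
... * rho(c) = [[1, 2], [-2, -3]]  ->  [[-13, -15], [33, 38]]
... * rho(b^-1) = [[0, -1], [1, 1]]  ->  [[-15, -2], [38, 5]]
tr = -15 + 5 = -10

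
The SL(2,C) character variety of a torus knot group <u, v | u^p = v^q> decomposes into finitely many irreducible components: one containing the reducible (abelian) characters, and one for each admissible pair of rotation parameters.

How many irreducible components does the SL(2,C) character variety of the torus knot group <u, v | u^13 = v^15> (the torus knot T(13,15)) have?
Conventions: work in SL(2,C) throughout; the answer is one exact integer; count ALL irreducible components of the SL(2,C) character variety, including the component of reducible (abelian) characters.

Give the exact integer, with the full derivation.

Gamma = < u, v | u^13 = v^15 > (torus knot T(13,15)); the central element u^13 = v^15 acts as +I or -I in any irreducible SL(2,C) representation.
So on each irreducible component the traces are pinned: tr(u) = 2*cos(pi*alpha/13) with 1 <= alpha <= 12, tr(v) = 2*cos(pi*beta/15) with 1 <= beta <= 14.
The two central values (-1)^alpha I and (-1)^beta I must be the same matrix, so alpha and beta share a parity.
Counting: 6 odd alphas x 7 odd betas + 6 even alphas x 7 even betas = 42 + 42 = 84.
components with irreducible characters: 84; plus the single component of reducible (abelian) characters: total 85.

85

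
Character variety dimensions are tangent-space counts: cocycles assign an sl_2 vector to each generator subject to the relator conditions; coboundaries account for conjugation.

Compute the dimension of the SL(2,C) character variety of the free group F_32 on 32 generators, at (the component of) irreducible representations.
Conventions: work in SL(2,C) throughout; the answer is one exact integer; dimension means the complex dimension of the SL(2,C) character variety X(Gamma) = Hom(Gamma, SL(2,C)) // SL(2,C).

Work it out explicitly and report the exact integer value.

Here Gamma is free of rank 32 — no relator constrains a cocycle.
A cocycle picks one sl_2 vector per generator freely, giving dim Z^1 = 3*32 = 96.
dim B^1 = 3: the coboundary map is injective because an irreducible image has centralizer 0 in sl_2.
Therefore dim X = 96 - 3 = 93.

93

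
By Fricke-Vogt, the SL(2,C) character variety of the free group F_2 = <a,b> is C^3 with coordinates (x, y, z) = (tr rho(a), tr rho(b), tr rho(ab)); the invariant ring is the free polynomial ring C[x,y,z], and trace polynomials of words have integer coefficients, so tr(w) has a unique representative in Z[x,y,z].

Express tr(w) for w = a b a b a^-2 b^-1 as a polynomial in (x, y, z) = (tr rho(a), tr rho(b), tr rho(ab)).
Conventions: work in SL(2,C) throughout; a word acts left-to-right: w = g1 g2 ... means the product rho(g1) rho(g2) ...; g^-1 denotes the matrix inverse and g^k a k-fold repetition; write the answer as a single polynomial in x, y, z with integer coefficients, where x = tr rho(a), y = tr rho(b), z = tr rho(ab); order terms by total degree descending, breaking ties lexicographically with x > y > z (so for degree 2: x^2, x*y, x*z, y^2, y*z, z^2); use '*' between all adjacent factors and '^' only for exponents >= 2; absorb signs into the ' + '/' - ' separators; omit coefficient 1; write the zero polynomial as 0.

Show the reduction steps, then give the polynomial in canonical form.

so tr(a b a) = tr(a) tr(b a) - tr(b) = x*z - y
tr(b a b a) = tr(b a) tr(b a) - tr(1)   [split at repeated b] = z^2 - 2
tr(b a b) = tr(b) tr(a b) - tr(a) = y*z - x
tr(a b a b a) = tr(a) tr(b a b a) - tr(b a b) = x*z^2 - y*z - x
so tr(a b a b a b) = tr(a b a b) tr(a b) - tr(b a)   [split at repeated a] = z^3 - 3*z
so tr(b^-1 a b a b a) = tr(a b a b a) tr(b) - tr(a b a b a b) = x*y*z^2 - y^2*z - z^3 - x*y + 3*z
so tr(b^-1 a b a b a^-1) = tr(b^-1 a b a b) tr(a) - tr(b^-1 a b a b a) = -x*y*z^2 + x^2*z + y^2*z + z^3 - 3*z
reduce: tr(a b a b a^-2 b^-1) = tr(b^-1 a b a b a^-1) tr(a) - tr(b^-1 a b a b) = -x^2*y*z^2 + x^3*z + x*y^2*z + x*z^3 - 4*x*z + y

-x^2*y*z^2 + x^3*z + x*y^2*z + x*z^3 - 4*x*z + y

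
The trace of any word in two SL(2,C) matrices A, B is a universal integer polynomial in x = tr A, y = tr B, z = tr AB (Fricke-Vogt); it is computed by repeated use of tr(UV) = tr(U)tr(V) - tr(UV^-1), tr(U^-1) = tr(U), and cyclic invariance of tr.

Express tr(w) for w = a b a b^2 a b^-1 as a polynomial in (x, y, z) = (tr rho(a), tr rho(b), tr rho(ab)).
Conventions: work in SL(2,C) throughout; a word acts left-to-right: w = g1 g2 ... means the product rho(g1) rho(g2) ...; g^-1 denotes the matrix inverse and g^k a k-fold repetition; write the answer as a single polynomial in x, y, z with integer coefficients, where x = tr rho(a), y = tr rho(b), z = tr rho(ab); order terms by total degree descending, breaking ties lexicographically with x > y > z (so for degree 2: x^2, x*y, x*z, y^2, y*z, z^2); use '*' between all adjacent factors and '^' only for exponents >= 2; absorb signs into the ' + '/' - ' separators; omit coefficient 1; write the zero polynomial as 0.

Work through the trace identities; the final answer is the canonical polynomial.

tr(b a b a) = tr(a b)*tr(a b) - tr(1)   [split at a repeated a] = z^2 - 2
tr(b a b) = tr(b)*tr(a b) - tr(a)   [square of b] = y*z - x
tr(a^2 b a b) = tr(a)*tr(b a b a) - tr(b a b)   [square of a] = x*z^2 - y*z - x
tr(b a^2) = tr(a)*tr(b a) - tr(b)   [square of a] = x*z - y
tr(a^2 b a) = tr(a)*tr(b a^2) - tr(b a)   [square of a] = x^2*z - x*y - z
tr(a b a b^2 a) = tr(b)*tr(a^2 b a b) - tr(a^2 b a)   [square of b] = x*y*z^2 - x^2*z - y^2*z + z
tr(a b a b a b) = tr(a b a b)*tr(a b) - tr(b a)   [split at a repeated a] = z^3 - 3*z
tr(a b a b^2 a b) = tr(b)*tr(a b a b a b) - tr(a b a b a)   [square of b] = y*z^3 - x*z^2 - 2*y*z + x
tr(a b a b^2 a b^-1) = tr(a b a b^2 a)*tr(b) - tr(a b a b^2 a b)   [inverse elimination on b] = x*y^2*z^2 - x^2*y*z - y^3*z - y*z^3 + x*z^2 + 3*y*z - x

x*y^2*z^2 - x^2*y*z - y^3*z - y*z^3 + x*z^2 + 3*y*z - x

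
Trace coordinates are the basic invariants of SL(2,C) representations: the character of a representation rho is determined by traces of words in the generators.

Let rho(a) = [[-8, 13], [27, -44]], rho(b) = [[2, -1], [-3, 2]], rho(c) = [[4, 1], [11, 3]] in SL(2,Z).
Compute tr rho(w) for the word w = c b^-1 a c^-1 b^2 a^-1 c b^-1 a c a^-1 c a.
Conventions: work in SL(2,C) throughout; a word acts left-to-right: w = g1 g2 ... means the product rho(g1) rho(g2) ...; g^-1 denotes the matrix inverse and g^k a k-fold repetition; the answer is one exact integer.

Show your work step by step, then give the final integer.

-1227593236678

rho(c) = [[4, 1], [11, 3]]
... * rho(b^-1) = [[2, 1], [3, 2]]  ->  [[11, 6], [31, 17]]
... * rho(a) = [[-8, 13], [27, -44]]  ->  [[74, -121], [211, -345]]
... * rho(c^-1) = [[3, -1], [-11, 4]]  ->  [[1553, -558], [4428, -1591]]
... * rho(b) = [[2, -1], [-3, 2]]  ->  [[4780, -2669], [13629, -7610]]
... * rho(b) = [[2, -1], [-3, 2]]  ->  [[17567, -10118], [50088, -28849]]
... * rho(a^-1) = [[-44, -13], [-27, -8]]  ->  [[-499762, -147427], [-1424949, -420352]]
... * rho(c) = [[4, 1], [11, 3]]  ->  [[-3620745, -942043], [-10323668, -2686005]]
... * rho(b^-1) = [[2, 1], [3, 2]]  ->  [[-10067619, -5504831], [-28705351, -15695678]]
... * rho(a) = [[-8, 13], [27, -44]]  ->  [[-68089485, 111333517], [-194140498, 317440269]]
... * rho(c) = [[4, 1], [11, 3]]  ->  [[952310747, 265911066], [2715280967, 758180309]]
... * rho(a^-1) = [[-44, -13], [-27, -8]]  ->  [[-49081271650, -14507328239], [-139943230891, -41364095043]]
... * rho(c) = [[4, 1], [11, 3]]  ->  [[-355905697229, -92603256367], [-1014777969037, -264035516020]]
... * rho(a) = [[-8, 13], [27, -44]]  ->  [[346957655923, -552230783829], [989264819756, -1574550892601]]
tr = 346957655923 + -1574550892601 = -1227593236678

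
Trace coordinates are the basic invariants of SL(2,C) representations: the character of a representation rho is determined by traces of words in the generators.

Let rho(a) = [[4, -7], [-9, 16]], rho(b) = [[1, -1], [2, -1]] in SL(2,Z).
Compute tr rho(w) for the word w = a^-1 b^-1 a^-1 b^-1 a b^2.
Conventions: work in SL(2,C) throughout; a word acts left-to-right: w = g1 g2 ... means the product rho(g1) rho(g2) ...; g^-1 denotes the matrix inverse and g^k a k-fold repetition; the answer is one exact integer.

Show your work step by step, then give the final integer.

rho(a^-1) = [[16, 7], [9, 4]]
... * rho(b^-1) = [[-1, 1], [-2, 1]]  ->  [[-30, 23], [-17, 13]]
... * rho(a^-1) = [[16, 7], [9, 4]]  ->  [[-273, -118], [-155, -67]]
... * rho(b^-1) = [[-1, 1], [-2, 1]]  ->  [[509, -391], [289, -222]]
... * rho(a) = [[4, -7], [-9, 16]]  ->  [[5555, -9819], [3154, -5575]]
... * rho(b) = [[1, -1], [2, -1]]  ->  [[-14083, 4264], [-7996, 2421]]
... * rho(b) = [[1, -1], [2, -1]]  ->  [[-5555, 9819], [-3154, 5575]]
tr = -5555 + 5575 = 20

20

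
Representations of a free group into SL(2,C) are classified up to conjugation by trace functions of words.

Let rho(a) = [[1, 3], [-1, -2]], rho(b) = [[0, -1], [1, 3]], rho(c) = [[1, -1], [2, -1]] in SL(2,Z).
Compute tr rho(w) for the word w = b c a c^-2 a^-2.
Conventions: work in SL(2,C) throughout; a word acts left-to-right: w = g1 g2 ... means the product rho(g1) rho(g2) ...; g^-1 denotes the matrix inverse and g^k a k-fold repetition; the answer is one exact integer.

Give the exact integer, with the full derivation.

20

rho(b) = [[0, -1], [1, 3]]
... * rho(c) = [[1, -1], [2, -1]]  ->  [[-2, 1], [7, -4]]
... * rho(a) = [[1, 3], [-1, -2]]  ->  [[-3, -8], [11, 29]]
... * rho(c^-1) = [[-1, 1], [-2, 1]]  ->  [[19, -11], [-69, 40]]
... * rho(c^-1) = [[-1, 1], [-2, 1]]  ->  [[3, 8], [-11, -29]]
... * rho(a^-1) = [[-2, -3], [1, 1]]  ->  [[2, -1], [-7, 4]]
... * rho(a^-1) = [[-2, -3], [1, 1]]  ->  [[-5, -7], [18, 25]]
tr = -5 + 25 = 20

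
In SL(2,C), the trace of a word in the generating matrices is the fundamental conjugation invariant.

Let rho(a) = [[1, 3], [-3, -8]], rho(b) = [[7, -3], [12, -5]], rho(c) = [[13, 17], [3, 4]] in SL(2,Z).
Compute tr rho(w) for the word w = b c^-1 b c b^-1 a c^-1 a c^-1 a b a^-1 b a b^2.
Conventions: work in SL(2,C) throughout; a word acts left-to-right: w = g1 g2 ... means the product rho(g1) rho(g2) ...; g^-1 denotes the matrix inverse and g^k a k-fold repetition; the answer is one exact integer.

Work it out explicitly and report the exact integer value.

-657562541577946

rho(b) = [[7, -3], [12, -5]]
... * rho(c^-1) = [[4, -17], [-3, 13]]  ->  [[37, -158], [63, -269]]
... * rho(b) = [[7, -3], [12, -5]]  ->  [[-1637, 679], [-2787, 1156]]
... * rho(c) = [[13, 17], [3, 4]]  ->  [[-19244, -25113], [-32763, -42755]]
... * rho(b^-1) = [[-5, 3], [-12, 7]]  ->  [[397576, -233523], [676875, -397574]]
... * rho(a) = [[1, 3], [-3, -8]]  ->  [[1098145, 3060912], [1869597, 5211217]]
... * rho(c^-1) = [[4, -17], [-3, 13]]  ->  [[-4790156, 21123391], [-8155263, 35962672]]
... * rho(a) = [[1, 3], [-3, -8]]  ->  [[-68160329, -183357596], [-116043279, -312167165]]
... * rho(c^-1) = [[4, -17], [-3, 13]]  ->  [[277431472, -1224923155], [472328379, -2085437402]]
... * rho(a) = [[1, 3], [-3, -8]]  ->  [[3952200937, 10631679656], [6728640585, 18100484353]]
... * rho(b) = [[7, -3], [12, -5]]  ->  [[155245562431, -65015001091], [264306296331, -110688343520]]
... * rho(a^-1) = [[-8, -3], [3, 1]]  ->  [[-1437009502721, -530751688384], [-2446515401208, -903607232513]]
... * rho(b) = [[7, -3], [12, -5]]  ->  [[-16428086779655, 6964786950083], [-27968894598612, 11857582366189]]
... * rho(a) = [[1, 3], [-3, -8]]  ->  [[-37322447629904, -105002555939629], [-63541641697179, -178767342725348]]
... * rho(b) = [[7, -3], [12, -5]]  ->  [[-1521287804684876, 636980122587857], [-2589999604584429, 1084461638718277]]
... * rho(b) = [[7, -3], [12, -5]]  ->  [[-3005253161739848, 1378962801115343], [-5116457567471679, 2347690620161902]]
tr = -3005253161739848 + 2347690620161902 = -657562541577946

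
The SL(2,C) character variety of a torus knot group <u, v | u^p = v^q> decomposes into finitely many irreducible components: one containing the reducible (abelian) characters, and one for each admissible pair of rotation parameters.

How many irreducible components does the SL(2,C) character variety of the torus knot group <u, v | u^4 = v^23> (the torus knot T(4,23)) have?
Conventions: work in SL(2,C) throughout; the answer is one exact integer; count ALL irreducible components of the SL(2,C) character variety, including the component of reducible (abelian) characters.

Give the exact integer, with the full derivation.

34

Gamma = < u, v | u^4 = v^23 > (torus knot T(4,23)); the central element u^4 = v^23 acts as +I or -I in any irreducible SL(2,C) representation.
So on each irreducible component the traces are pinned: tr(u) = 2*cos(pi*alpha/4) with 1 <= alpha <= 3, tr(v) = 2*cos(pi*beta/23) with 1 <= beta <= 22.
Consistency of u^4 = (-1)^alpha I with v^23 = (-1)^beta I forces alpha = beta (mod 2).
Counting: 2 odd alphas x 11 odd betas + 1 even alphas x 11 even betas = 22 + 11 = 33.
Total: 33 irreducible-character components + 1 reducible (abelian) component = 34.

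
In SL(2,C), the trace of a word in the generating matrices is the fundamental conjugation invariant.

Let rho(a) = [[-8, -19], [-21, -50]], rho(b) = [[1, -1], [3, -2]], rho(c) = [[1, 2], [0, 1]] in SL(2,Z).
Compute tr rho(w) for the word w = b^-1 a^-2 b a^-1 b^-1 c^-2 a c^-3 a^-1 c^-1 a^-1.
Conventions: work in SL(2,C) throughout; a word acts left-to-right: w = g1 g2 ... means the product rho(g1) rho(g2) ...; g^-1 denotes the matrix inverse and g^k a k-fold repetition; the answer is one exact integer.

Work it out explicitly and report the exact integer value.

6406892291

rho(b^-1) = [[-2, 1], [-3, 1]]
... * rho(a^-1) = [[-50, 19], [21, -8]]  ->  [[121, -46], [171, -65]]
... * rho(a^-1) = [[-50, 19], [21, -8]]  ->  [[-7016, 2667], [-9915, 3769]]
... * rho(b) = [[1, -1], [3, -2]]  ->  [[985, 1682], [1392, 2377]]
... * rho(a^-1) = [[-50, 19], [21, -8]]  ->  [[-13928, 5259], [-19683, 7432]]
... * rho(b^-1) = [[-2, 1], [-3, 1]]  ->  [[12079, -8669], [17070, -12251]]
... * rho(c^-1) = [[1, -2], [0, 1]]  ->  [[12079, -32827], [17070, -46391]]
... * rho(c^-1) = [[1, -2], [0, 1]]  ->  [[12079, -56985], [17070, -80531]]
... * rho(a) = [[-8, -19], [-21, -50]]  ->  [[1100053, 2619749], [1554591, 3702220]]
... * rho(c^-1) = [[1, -2], [0, 1]]  ->  [[1100053, 419643], [1554591, 593038]]
... * rho(c^-1) = [[1, -2], [0, 1]]  ->  [[1100053, -1780463], [1554591, -2516144]]
... * rho(c^-1) = [[1, -2], [0, 1]]  ->  [[1100053, -3980569], [1554591, -5625326]]
... * rho(a^-1) = [[-50, 19], [21, -8]]  ->  [[-138594599, 52745559], [-195861396, 74539837]]
... * rho(c^-1) = [[1, -2], [0, 1]]  ->  [[-138594599, 329934757], [-195861396, 466262629]]
... * rho(a^-1) = [[-50, 19], [21, -8]]  ->  [[13858359847, -5272775437], [19584585009, -7451467556]]
tr = 13858359847 + -7451467556 = 6406892291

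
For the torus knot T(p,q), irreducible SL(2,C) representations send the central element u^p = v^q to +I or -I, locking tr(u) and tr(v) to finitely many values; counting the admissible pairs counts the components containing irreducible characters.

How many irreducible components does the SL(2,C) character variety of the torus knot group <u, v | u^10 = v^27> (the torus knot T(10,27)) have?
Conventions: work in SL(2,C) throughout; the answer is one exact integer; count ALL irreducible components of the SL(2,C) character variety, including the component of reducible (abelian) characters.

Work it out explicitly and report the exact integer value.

118

For T(10,27): irreducibility forces the central element u^10 = v^27 to one of +I, -I.
This locks tr(u) to 2*cos(pi*alpha/10), alpha in 1..9, and tr(v) to 2*cos(pi*beta/27), beta in 1..26, on each component of irreducible characters.
Consistency of u^10 = (-1)^alpha I with v^27 = (-1)^beta I forces alpha = beta (mod 2).
Enumerate parity-matched pairs: 5*13 odd-odd plus 4*13 even-even gives 117.
components with irreducible characters: 117; plus the single component of reducible (abelian) characters: total 118.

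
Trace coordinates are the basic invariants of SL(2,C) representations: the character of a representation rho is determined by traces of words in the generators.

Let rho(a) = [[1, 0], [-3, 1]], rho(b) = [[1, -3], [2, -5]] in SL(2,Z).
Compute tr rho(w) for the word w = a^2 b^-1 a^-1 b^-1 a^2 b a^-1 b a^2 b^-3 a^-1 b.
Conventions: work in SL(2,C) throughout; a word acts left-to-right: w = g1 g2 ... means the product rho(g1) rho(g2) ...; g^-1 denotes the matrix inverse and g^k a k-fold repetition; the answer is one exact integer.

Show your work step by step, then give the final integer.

53838392

rho(a) = [[1, 0], [-3, 1]]
... * rho(a) = [[1, 0], [-3, 1]]  ->  [[1, 0], [-6, 1]]
... * rho(b^-1) = [[-5, 3], [-2, 1]]  ->  [[-5, 3], [28, -17]]
... * rho(a^-1) = [[1, 0], [3, 1]]  ->  [[4, 3], [-23, -17]]
... * rho(b^-1) = [[-5, 3], [-2, 1]]  ->  [[-26, 15], [149, -86]]
... * rho(a) = [[1, 0], [-3, 1]]  ->  [[-71, 15], [407, -86]]
... * rho(a) = [[1, 0], [-3, 1]]  ->  [[-116, 15], [665, -86]]
... * rho(b) = [[1, -3], [2, -5]]  ->  [[-86, 273], [493, -1565]]
... * rho(a^-1) = [[1, 0], [3, 1]]  ->  [[733, 273], [-4202, -1565]]
... * rho(b) = [[1, -3], [2, -5]]  ->  [[1279, -3564], [-7332, 20431]]
... * rho(a) = [[1, 0], [-3, 1]]  ->  [[11971, -3564], [-68625, 20431]]
... * rho(a) = [[1, 0], [-3, 1]]  ->  [[22663, -3564], [-129918, 20431]]
... * rho(b^-1) = [[-5, 3], [-2, 1]]  ->  [[-106187, 64425], [608728, -369323]]
... * rho(b^-1) = [[-5, 3], [-2, 1]]  ->  [[402085, -254136], [-2304994, 1456861]]
... * rho(b^-1) = [[-5, 3], [-2, 1]]  ->  [[-1502153, 952119], [8611248, -5458121]]
... * rho(a^-1) = [[1, 0], [3, 1]]  ->  [[1354204, 952119], [-7763115, -5458121]]
... * rho(b) = [[1, -3], [2, -5]]  ->  [[3258442, -8823207], [-18679357, 50579950]]
tr = 3258442 + 50579950 = 53838392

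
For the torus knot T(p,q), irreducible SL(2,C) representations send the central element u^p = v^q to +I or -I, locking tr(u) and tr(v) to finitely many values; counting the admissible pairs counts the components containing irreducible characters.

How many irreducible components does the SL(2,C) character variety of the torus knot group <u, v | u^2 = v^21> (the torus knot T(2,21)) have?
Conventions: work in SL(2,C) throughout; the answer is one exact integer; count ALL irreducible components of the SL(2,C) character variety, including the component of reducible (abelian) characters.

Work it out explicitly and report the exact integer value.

11

Gamma = < u, v | u^2 = v^21 > (torus knot T(2,21)); the central element u^2 = v^21 acts as +I or -I in any irreducible SL(2,C) representation.
On an irreducible component, tr(u) is locked at 2*cos(pi*alpha/2) for some alpha in 1..1, and tr(v) at 2*cos(pi*beta/21) for some beta in 1..20.
u^2 = (-1)^alpha I and v^21 = (-1)^beta I must agree, so alpha and beta have equal parity.
count pairs: odd alpha (1 choices) x odd beta (10), plus even alpha (0) x even beta (10): 1*10 + 0*10 = 10.
Total: 10 irreducible-character components + 1 reducible (abelian) component = 11.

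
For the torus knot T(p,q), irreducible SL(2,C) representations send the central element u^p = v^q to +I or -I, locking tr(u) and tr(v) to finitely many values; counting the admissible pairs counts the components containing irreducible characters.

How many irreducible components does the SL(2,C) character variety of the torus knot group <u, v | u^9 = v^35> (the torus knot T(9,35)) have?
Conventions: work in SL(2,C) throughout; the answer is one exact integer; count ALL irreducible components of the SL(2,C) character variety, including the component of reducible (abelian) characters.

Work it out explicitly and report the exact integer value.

137

For T(9,35): irreducibility forces the central element u^9 = v^35 to one of +I, -I.
This locks tr(u) to 2*cos(pi*alpha/9), alpha in 1..8, and tr(v) to 2*cos(pi*beta/35), beta in 1..34, on each component of irreducible characters.
u^9 = (-1)^alpha I and v^35 = (-1)^beta I must agree, so alpha and beta have equal parity.
count pairs: odd alpha (4 choices) x odd beta (17), plus even alpha (4) x even beta (17): 4*17 + 4*17 = 136.
components with irreducible characters: 136; plus the single component of reducible (abelian) characters: total 137.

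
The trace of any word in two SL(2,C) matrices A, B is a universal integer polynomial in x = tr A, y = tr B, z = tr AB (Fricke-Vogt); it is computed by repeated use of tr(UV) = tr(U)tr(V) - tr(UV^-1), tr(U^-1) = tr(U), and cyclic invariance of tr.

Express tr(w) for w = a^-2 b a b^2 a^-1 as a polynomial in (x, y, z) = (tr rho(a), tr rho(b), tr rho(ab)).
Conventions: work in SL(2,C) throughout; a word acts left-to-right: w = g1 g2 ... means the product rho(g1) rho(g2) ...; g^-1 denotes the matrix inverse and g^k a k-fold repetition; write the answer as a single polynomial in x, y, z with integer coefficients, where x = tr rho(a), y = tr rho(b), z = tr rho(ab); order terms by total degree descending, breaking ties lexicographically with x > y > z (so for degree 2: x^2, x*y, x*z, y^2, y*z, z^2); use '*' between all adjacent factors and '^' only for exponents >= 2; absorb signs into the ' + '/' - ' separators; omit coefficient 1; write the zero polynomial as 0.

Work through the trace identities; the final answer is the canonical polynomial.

so tr(a b^2) = tr(b) * tr(a b) - tr(a)  (reduce the b square) = y*z - x
reduce: tr(b a b^2) = tr(b) * tr(a b^2) - tr(a b)  (reduce the b square) = y^2*z - x*y - z
tr(a b a b) = tr(b a) * tr(b a) - tr(1)  (split on b) = z^2 - 2
reduce: tr(a b a) = tr(a) * tr(b a) - tr(b)  (reduce the a square) = x*z - y
tr(b a b^2 a) = tr(b) * tr(a b a b) - tr(a b a)  (reduce the b square) = y*z^2 - x*z - y
tr(b a b^2 a^-1) = tr(b a b^2) * tr(a) - tr(b a b^2 a)  (eliminate a^-1) = x*y^2*z - x^2*y - y*z^2 + y
reduce: tr(a^-1 b a b^2 a^-1) = tr(b a b^2 a^-1) * tr(a) - tr(b a b^2)  (eliminate a^-1) = x^2*y^2*z - x^3*y - x*y*z^2 - y^2*z + 2*x*y + z
reduce: tr(a^-2 b a b^2 a^-1) = tr(a^-1 b a b^2 a^-1) * tr(a) - tr(a^-1 b a b^2)  (eliminate a^-1) = x^3*y^2*z - x^4*y - x^2*y*z^2 - 2*x*y^2*z + 3*x^2*y + y*z^2 + x*z - y

x^3*y^2*z - x^4*y - x^2*y*z^2 - 2*x*y^2*z + 3*x^2*y + y*z^2 + x*z - y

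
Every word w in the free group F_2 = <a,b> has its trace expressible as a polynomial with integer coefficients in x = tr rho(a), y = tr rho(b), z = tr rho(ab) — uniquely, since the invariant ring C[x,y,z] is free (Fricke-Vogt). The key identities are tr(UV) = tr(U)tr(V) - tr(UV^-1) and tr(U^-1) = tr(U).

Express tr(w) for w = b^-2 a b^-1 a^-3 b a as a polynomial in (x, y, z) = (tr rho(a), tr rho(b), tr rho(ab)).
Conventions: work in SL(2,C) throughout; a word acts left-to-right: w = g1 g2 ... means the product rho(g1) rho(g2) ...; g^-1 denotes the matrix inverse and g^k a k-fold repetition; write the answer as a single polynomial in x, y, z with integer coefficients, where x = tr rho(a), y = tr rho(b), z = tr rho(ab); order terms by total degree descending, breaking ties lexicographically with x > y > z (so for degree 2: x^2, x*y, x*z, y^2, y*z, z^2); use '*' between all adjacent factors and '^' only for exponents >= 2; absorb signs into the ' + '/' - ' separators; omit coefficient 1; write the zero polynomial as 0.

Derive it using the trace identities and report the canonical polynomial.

-x^4*y^3*z + x^5*y^2 + x^3*y^4 + 2*x^3*y^2*z^2 - x^2*y*z^3 - x^5 - 6*x^3*y^2 - x^3*z^2 - x*y^4 - 2*x*y^2*z^2 + 4*x^2*y*z + y^3*z + y*z^3 + 5*x^3 + 5*x*y^2 + x*z^2 - 3*y*z - 5*x

trace(b^2 a) = trace(b)*trace(a b) - trace(a)  (reduce the b square) = y*z - x
trace(b^2) = trace(b)*trace(b) - trace(1)  (reduce the b square) = y^2 - 2
trace(a b^2 a) = trace(a)*trace(b^2 a) - trace(b^2)  (reduce the a square) = x*y*z - x^2 - y^2 + 2
trace(a b a b) = trace(a b)*trace(a b) - trace(1)  (split on a) = z^2 - 2
trace(a b a) = trace(a)*trace(b a) - trace(b)  (reduce the a square) = x*z - y
trace(a b^2 a b) = trace(b)*trace(a b a b) - trace(a b a)  (reduce the b square) = y*z^2 - x*z - y
trace(b a b^-1 a b) = trace(a b^2 a)*trace(b) - trace(a b^2 a b)  (eliminate b^-1) = x*y^2*z - x^2*y - y^3 - y*z^2 + x*z + 3*y
trace(a b a b a) = trace(a)*trace(b a b a) - trace(b a b)  (reduce the a square) = x*z^2 - y*z - x
trace(a b a b a b) = trace(a b a b)*trace(a b) - trace(b a)  (split on a) = z^3 - 3*z
trace(b a b^-1 a b a) = trace(a b a b a)*trace(b) - trace(a b a b a b)  (eliminate b^-1) = x*y*z^2 - y^2*z - z^3 - x*y + 3*z
trace(a^-1 b a b^-1 a b) = trace(b a b^-1 a b)*trace(a) - trace(b a b^-1 a b a)  (eliminate a^-1) = x^2*y^2*z - x^3*y - x*y^3 - 2*x*y*z^2 + x^2*z + y^2*z + z^3 + 4*x*y - 3*z
trace(b a b^-1 a b^-1 a^-1) = trace(a^-1 b a b^-1 a)*trace(b) - trace(a^-1 b a b^-1 a b)  (eliminate b^-1) = -x^2*y^2*z + x^3*y + x*y^3 + 2*x*y*z^2 - x^2*z - y^2*z - z^3 - 3*x*y + 3*z
trace(a^2) = trace(a)*trace(a) - trace(1)  (reduce the a square) = x^2 - 2
trace(a b^-1 a) = trace(a^2)*trace(b) - trace(a^2 b)  (eliminate b^-1) = x^2*y - x*z - y
trace(b a b^-1 a b^-1 a^-2) = trace(b a b^-1 a b^-1 a^-1)*trace(a) - trace(b a b^-1 a b^-1)  (eliminate a^-1) = -x^3*y^2*z + x^4*y + x^2*y^3 + 2*x^2*y*z^2 - x^3*z - x*y^2*z - x*z^3 - 4*x^2*y + 4*x*z + y
trace(a b^-1 a^-3 b a b^-1) = trace(b a b^-1 a b^-1 a^-2)*trace(a) - trace(b a b^-1 a b^-1 a^-1)  (eliminate a^-1) = -x^4*y^2*z + x^5*y + x^3*y^3 + 2*x^3*y*z^2 - x^4*z - x^2*z^3 - 5*x^3*y - x*y^3 - 2*x*y*z^2 + 5*x^2*z + y^2*z + z^3 + 4*x*y - 3*z
trace(a^-1 b) = trace(b)*trace(a) - trace(b a)  (eliminate a^-1) = x*y - z
trace(a^-1 b a^2 b) = trace(b a^2 b)*trace(a) - trace(b a^2 b a)  (eliminate a^-1) = x^2*y*z - x^3 - x*y^2 - x*z^2 + y*z + 3*x
trace(a^-2 b a^2 b) = trace(a^-1 b a^2 b)*trace(a) - trace(a^-1 b a^2 b a)  (eliminate a^-1) = x^3*y*z - x^4 - x^2*y^2 - x^2*z^2 + 4*x^2 + y^2 - 2
trace(a^-3 b a^2 b) = trace(a^-2 b a^2 b)*trace(a) - trace(a^-2 b a^2 b a)  (eliminate a^-1) = x^4*y*z - x^5 - x^3*y^2 - x^3*z^2 - x^2*y*z + 5*x^3 + 2*x*y^2 + x*z^2 - y*z - 5*x
trace(a b^-1 a^-3 b a) = trace(a^-3 b a^2)*trace(b) - trace(a^-3 b a^2 b)  (eliminate b^-1) = -x^4*y*z + x^5 + x^3*y^2 + x^3*z^2 + x^2*y*z - 5*x^3 - x*y^2 - x*z^2 + 5*x
trace(b^-2 a b^-1 a^-3 b a) = trace(a b^-1 a^-3 b a b^-1)*trace(b) - trace(a b^-1 a^-3 b a)  (eliminate b^-1) = -x^4*y^3*z + x^5*y^2 + x^3*y^4 + 2*x^3*y^2*z^2 - x^2*y*z^3 - x^5 - 6*x^3*y^2 - x^3*z^2 - x*y^4 - 2*x*y^2*z^2 + 4*x^2*y*z + y^3*z + y*z^3 + 5*x^3 + 5*x*y^2 + x*z^2 - 3*y*z - 5*x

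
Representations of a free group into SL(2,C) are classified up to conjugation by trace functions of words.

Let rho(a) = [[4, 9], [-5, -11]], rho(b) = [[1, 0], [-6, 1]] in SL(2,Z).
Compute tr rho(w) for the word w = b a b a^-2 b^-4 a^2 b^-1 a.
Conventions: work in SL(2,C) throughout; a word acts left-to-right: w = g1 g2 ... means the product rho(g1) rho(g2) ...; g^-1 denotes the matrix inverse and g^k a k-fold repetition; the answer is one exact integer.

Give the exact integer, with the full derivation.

-1647995983

rho(b) = [[1, 0], [-6, 1]]
... * rho(a) = [[4, 9], [-5, -11]]  ->  [[4, 9], [-29, -65]]
... * rho(b) = [[1, 0], [-6, 1]]  ->  [[-50, 9], [361, -65]]
... * rho(a^-1) = [[-11, -9], [5, 4]]  ->  [[595, 486], [-4296, -3509]]
... * rho(a^-1) = [[-11, -9], [5, 4]]  ->  [[-4115, -3411], [29711, 24628]]
... * rho(b^-1) = [[1, 0], [6, 1]]  ->  [[-24581, -3411], [177479, 24628]]
... * rho(b^-1) = [[1, 0], [6, 1]]  ->  [[-45047, -3411], [325247, 24628]]
... * rho(b^-1) = [[1, 0], [6, 1]]  ->  [[-65513, -3411], [473015, 24628]]
... * rho(b^-1) = [[1, 0], [6, 1]]  ->  [[-85979, -3411], [620783, 24628]]
... * rho(a) = [[4, 9], [-5, -11]]  ->  [[-326861, -736290], [2359992, 5316139]]
... * rho(a) = [[4, 9], [-5, -11]]  ->  [[2374006, 5157441], [-17140727, -37237601]]
... * rho(b^-1) = [[1, 0], [6, 1]]  ->  [[33318652, 5157441], [-240566333, -37237601]]
... * rho(a) = [[4, 9], [-5, -11]]  ->  [[107487403, 243136017], [-776077327, -1755483386]]
tr = 107487403 + -1755483386 = -1647995983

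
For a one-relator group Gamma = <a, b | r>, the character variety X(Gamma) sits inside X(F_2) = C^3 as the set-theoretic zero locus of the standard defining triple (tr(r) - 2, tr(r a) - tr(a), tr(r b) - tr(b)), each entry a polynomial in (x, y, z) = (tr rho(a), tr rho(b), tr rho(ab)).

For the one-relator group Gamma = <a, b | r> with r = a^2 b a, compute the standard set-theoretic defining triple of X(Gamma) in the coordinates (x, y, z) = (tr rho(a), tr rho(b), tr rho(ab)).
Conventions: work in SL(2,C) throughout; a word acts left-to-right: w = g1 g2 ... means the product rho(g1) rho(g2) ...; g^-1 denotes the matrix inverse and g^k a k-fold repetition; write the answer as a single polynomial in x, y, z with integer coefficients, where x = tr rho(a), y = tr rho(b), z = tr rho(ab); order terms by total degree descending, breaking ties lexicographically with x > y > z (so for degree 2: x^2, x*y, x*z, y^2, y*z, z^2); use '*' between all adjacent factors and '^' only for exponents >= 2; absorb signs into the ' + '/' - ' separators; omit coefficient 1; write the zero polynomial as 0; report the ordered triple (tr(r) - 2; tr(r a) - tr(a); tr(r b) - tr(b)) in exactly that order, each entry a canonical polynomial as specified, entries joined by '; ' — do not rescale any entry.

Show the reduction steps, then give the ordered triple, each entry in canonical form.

x^2*z - x*y - z - 2; x^3*z - x^2*y - 2*x*z - x + y; x*z^2 - y*z - x - y

trace(b a^2) = trace(a) * trace(b a) - trace(b)   [square of a] = x*z - y
so trace(a^2 b a) = trace(a) * trace(b a^2) - trace(b a)   [square of a] = x^2*z - x*y - z
reduce: trace(a^2 b a^2) = trace(a) * trace(a^2 b a) - trace(a^2 b) = x^3*z - x^2*y - 2*x*z + y
so trace(b a b a) = trace(a b) * trace(a b) - trace(1)   [split at repeated a] = z^2 - 2
trace(b a b) = trace(b) * trace(a b) - trace(a) = y*z - x
reduce: trace(a^2 b a b) = trace(a) * trace(b a b a) - trace(b a b) = x*z^2 - y*z - x
assemble the triple (trace(r) - 2; trace(r a) - x; trace(r b) - y)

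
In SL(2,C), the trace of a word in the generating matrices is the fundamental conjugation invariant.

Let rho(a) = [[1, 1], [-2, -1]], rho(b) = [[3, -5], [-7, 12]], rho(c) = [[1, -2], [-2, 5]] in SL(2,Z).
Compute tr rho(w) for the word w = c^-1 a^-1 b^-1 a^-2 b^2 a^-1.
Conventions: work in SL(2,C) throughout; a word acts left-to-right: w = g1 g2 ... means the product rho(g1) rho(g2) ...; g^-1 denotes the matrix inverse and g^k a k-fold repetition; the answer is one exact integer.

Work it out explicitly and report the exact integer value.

rho(c^-1) = [[5, 2], [2, 1]]
... * rho(a^-1) = [[-1, -1], [2, 1]]  ->  [[-1, -3], [0, -1]]
... * rho(b^-1) = [[12, 5], [7, 3]]  ->  [[-33, -14], [-7, -3]]
... * rho(a^-1) = [[-1, -1], [2, 1]]  ->  [[5, 19], [1, 4]]
... * rho(a^-1) = [[-1, -1], [2, 1]]  ->  [[33, 14], [7, 3]]
... * rho(b) = [[3, -5], [-7, 12]]  ->  [[1, 3], [0, 1]]
... * rho(b) = [[3, -5], [-7, 12]]  ->  [[-18, 31], [-7, 12]]
... * rho(a^-1) = [[-1, -1], [2, 1]]  ->  [[80, 49], [31, 19]]
tr = 80 + 19 = 99

99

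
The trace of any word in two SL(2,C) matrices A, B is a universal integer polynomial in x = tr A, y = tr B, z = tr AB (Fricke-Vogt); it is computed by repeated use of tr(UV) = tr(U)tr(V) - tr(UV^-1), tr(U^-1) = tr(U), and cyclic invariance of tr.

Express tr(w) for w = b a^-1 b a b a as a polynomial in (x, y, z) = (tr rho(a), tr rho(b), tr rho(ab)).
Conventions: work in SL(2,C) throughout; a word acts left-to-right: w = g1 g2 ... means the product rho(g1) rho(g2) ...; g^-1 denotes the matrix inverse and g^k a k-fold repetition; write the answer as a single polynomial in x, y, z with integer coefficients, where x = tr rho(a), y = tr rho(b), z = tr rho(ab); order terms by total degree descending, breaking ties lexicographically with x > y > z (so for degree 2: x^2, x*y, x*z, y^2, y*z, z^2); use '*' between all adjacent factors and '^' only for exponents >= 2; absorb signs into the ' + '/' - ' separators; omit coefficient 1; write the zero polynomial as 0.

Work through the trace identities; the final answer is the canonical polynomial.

x*y*z^2 - x^2*z - z^3 - x*y + 3*z

tr(a b a b) = tr(b a) * tr(b a) - tr(1) = z^2 - 2
tr(a b a) = tr(a) * tr(b a) - tr(b) = x*z - y
tr(b a b a b) = tr(b) * tr(a b a b) - tr(a b a) = y*z^2 - x*z - y
tr(b a b a b a) = tr(a b) * tr(a b a b) - tr(a^-1 b^-1) = z^3 - 3*z
tr(b a^-1 b a b a) = tr(b a b a b) * tr(a) - tr(b a b a b a) = x*y*z^2 - x^2*z - z^3 - x*y + 3*z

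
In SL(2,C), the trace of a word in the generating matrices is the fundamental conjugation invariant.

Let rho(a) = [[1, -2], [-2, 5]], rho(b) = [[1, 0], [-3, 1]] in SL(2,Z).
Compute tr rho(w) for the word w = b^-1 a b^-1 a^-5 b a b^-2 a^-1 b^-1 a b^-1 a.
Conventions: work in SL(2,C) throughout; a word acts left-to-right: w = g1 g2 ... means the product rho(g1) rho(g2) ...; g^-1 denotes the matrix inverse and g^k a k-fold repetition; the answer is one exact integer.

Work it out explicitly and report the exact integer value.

rho(b^-1) = [[1, 0], [3, 1]]
... * rho(a) = [[1, -2], [-2, 5]]  ->  [[1, -2], [1, -1]]
... * rho(b^-1) = [[1, 0], [3, 1]]  ->  [[-5, -2], [-2, -1]]
... * rho(a^-1) = [[5, 2], [2, 1]]  ->  [[-29, -12], [-12, -5]]
... * rho(a^-1) = [[5, 2], [2, 1]]  ->  [[-169, -70], [-70, -29]]
... * rho(a^-1) = [[5, 2], [2, 1]]  ->  [[-985, -408], [-408, -169]]
... * rho(a^-1) = [[5, 2], [2, 1]]  ->  [[-5741, -2378], [-2378, -985]]
... * rho(a^-1) = [[5, 2], [2, 1]]  ->  [[-33461, -13860], [-13860, -5741]]
... * rho(b) = [[1, 0], [-3, 1]]  ->  [[8119, -13860], [3363, -5741]]
... * rho(a) = [[1, -2], [-2, 5]]  ->  [[35839, -85538], [14845, -35431]]
... * rho(b^-1) = [[1, 0], [3, 1]]  ->  [[-220775, -85538], [-91448, -35431]]
... * rho(b^-1) = [[1, 0], [3, 1]]  ->  [[-477389, -85538], [-197741, -35431]]
... * rho(a^-1) = [[5, 2], [2, 1]]  ->  [[-2558021, -1040316], [-1059567, -430913]]
... * rho(b^-1) = [[1, 0], [3, 1]]  ->  [[-5678969, -1040316], [-2352306, -430913]]
... * rho(a) = [[1, -2], [-2, 5]]  ->  [[-3598337, 6156358], [-1490480, 2550047]]
... * rho(b^-1) = [[1, 0], [3, 1]]  ->  [[14870737, 6156358], [6159661, 2550047]]
... * rho(a) = [[1, -2], [-2, 5]]  ->  [[2558021, 1040316], [1059567, 430913]]
tr = 2558021 + 430913 = 2988934

2988934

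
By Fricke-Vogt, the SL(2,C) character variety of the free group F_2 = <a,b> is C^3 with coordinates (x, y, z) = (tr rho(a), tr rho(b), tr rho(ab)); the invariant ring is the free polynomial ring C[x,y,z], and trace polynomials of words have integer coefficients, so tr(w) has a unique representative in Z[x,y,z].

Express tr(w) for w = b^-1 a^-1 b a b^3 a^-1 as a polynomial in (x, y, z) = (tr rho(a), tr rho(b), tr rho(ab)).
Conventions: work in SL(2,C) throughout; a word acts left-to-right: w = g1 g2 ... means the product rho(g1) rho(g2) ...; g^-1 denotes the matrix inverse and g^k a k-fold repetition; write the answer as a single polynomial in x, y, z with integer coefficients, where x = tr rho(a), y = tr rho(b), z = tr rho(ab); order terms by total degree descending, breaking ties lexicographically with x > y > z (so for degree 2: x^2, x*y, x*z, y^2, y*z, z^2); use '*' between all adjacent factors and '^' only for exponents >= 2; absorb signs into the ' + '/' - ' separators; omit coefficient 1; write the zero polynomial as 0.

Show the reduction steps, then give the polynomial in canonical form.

tr(b a b) = tr(b) * tr(a b) - tr(a) = y*z - x
reduce: tr(b^2 a b) = tr(b) * tr(b a b) - tr(b a) = y^2*z - x*y - z
so tr(b a b^3) = tr(b) * tr(b^2 a b) - tr(b^2 a) = y^3*z - x*y^2 - 2*y*z + x
tr(a b a b) = tr(a b) * tr(a b) - tr(1) = z^2 - 2
so tr(a b a) = tr(a) * tr(b a) - tr(b) = x*z - y
tr(b a b a b) = tr(b) * tr(a b a b) - tr(a b a) = y*z^2 - x*z - y
tr(b a b^3 a) = tr(b) * tr(b a b a b) - tr(b a b a) = y^2*z^2 - x*y*z - y^2 - z^2 + 2
tr(b a b^3 a^-1) = tr(b a b^3) * tr(a) - tr(b a b^3 a) = x*y^3*z - x^2*y^2 - y^2*z^2 - x*y*z + x^2 + y^2 + z^2 - 2
so tr(a^-1 b a b^3 a^-1) = tr(b a b^3 a^-1) * tr(a) - tr(b a b^3) = x^2*y^3*z - x^3*y^2 - x*y^2*z^2 - x^2*y*z - y^3*z + x^3 + 2*x*y^2 + x*z^2 + 2*y*z - 3*x
tr(b a b^4) = tr(b) * tr(b^3 a b) - tr(b^3 a) = y^4*z - x*y^3 - 3*y^2*z + 2*x*y + z
so tr(b a b^4 a) = tr(b) * tr(b^2 a b a b) - tr(b^2 a b a) = y^3*z^2 - x*y^2*z - y^3 - 2*y*z^2 + x*z + 3*y
tr(b a^-1 b a b^3) = tr(b a b^4) * tr(a) - tr(b a b^4 a) = x*y^4*z - x^2*y^3 - y^3*z^2 - 2*x*y^2*z + 2*x^2*y + y^3 + 2*y*z^2 - 3*y
so tr(b^2) = tr(b) * tr(b) - tr(1) = y^2 - 2
reduce: tr(a^2 b^2) = tr(a) * tr(b^2 a) - tr(b^2) = x*y*z - x^2 - y^2 + 2
so tr(a b^3 a) = tr(b) * tr(a^2 b^2) - tr(a^2 b) = x*y^2*z - x^2*y - y^3 - x*z + 3*y
tr(b a b^3 a b) = tr(b) * tr(a b^3 a b) - tr(a b^3 a) = y^3*z^2 - 2*x*y^2*z + x^2*y - y*z^2 + x*z - y
so tr(a b a b a b) = tr(a b) * tr(a b a b) - tr(a^-1 b^-1) = z^3 - 3*z
tr(a b a b a) = tr(a) * tr(b a b a) - tr(b a b) = x*z^2 - y*z - x
reduce: tr(a b a b a b^2) = tr(b) * tr(a b a b a b) - tr(a b a b a) = y*z^3 - x*z^2 - 2*y*z + x
reduce: tr(b a b^3 a b a) = tr(b) * tr(a b a b a b^2) - tr(a b a b a b) = y^2*z^3 - x*y*z^2 - 2*y^2*z - z^3 + x*y + 3*z
tr(b a^-1 b a b^3 a) = tr(b a b^3 a b) * tr(a) - tr(b a b^3 a b a) = x*y^3*z^2 - 2*x^2*y^2*z - y^2*z^3 + x^3*y + x^2*z + 2*y^2*z + z^3 - 2*x*y - 3*z
tr(a^-1 b a b^3 a^-1 b) = tr(b a^-1 b a b^3) * tr(a) - tr(b a^-1 b a b^3 a) = x^2*y^4*z - x^3*y^3 - 2*x*y^3*z^2 + y^2*z^3 + x^3*y + x*y^3 + 2*x*y*z^2 - x^2*z - 2*y^2*z - z^3 - x*y + 3*z
tr(b^-1 a^-1 b a b^3 a^-1) = tr(a^-1 b a b^3 a^-1) * tr(b) - tr(a^-1 b a b^3 a^-1 b) = x*y^3*z^2 - x^2*y^2*z - y^4*z - y^2*z^3 + x*y^3 - x*y*z^2 + x^2*z + 4*y^2*z + z^3 - 2*x*y - 3*z

x*y^3*z^2 - x^2*y^2*z - y^4*z - y^2*z^3 + x*y^3 - x*y*z^2 + x^2*z + 4*y^2*z + z^3 - 2*x*y - 3*z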